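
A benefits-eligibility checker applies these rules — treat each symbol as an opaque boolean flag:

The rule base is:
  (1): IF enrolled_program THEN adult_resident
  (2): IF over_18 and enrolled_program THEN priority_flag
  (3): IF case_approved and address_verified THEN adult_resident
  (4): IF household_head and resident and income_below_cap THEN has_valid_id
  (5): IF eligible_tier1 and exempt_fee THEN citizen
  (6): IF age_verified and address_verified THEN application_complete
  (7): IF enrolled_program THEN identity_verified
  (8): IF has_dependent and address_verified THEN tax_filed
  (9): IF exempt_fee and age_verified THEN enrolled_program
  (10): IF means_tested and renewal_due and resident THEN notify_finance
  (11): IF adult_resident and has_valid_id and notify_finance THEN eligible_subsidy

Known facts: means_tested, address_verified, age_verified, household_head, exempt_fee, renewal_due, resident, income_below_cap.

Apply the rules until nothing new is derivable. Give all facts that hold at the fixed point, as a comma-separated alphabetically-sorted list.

Round 1: (4) [IF household_head and resident and income_below_cap THEN has_valid_id]; (6) [IF age_verified and address_verified THEN application_complete]; (9) [IF exempt_fee and age_verified THEN enrolled_program]; (10) [IF means_tested and renewal_due and resident THEN notify_finance]. Adds has_valid_id, application_complete, enrolled_program, notify_finance.
Round 2: (1) [IF enrolled_program THEN adult_resident]; (7) [IF enrolled_program THEN identity_verified]. Adds adult_resident, identity_verified.
Round 3: (11) [IF adult_resident and has_valid_id and notify_finance THEN eligible_subsidy]. Adds eligible_subsidy.

address_verified, adult_resident, age_verified, application_complete, eligible_subsidy, enrolled_program, exempt_fee, has_valid_id, household_head, identity_verified, income_below_cap, means_tested, notify_finance, renewal_due, resident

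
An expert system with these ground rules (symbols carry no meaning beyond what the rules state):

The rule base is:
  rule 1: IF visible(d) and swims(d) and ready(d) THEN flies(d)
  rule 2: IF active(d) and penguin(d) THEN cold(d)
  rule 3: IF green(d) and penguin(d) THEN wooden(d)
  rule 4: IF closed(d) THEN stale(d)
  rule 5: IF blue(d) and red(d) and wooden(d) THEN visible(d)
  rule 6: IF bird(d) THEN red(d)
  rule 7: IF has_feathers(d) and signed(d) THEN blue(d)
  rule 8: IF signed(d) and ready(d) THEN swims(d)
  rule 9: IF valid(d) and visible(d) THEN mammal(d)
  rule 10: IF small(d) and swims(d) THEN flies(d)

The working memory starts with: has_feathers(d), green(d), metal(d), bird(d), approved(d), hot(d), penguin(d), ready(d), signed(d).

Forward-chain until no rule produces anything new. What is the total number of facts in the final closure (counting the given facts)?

Round 1: rule 3 [IF green(d) and penguin(d) THEN wooden(d)]; rule 6 [IF bird(d) THEN red(d)]; rule 7 [IF has_feathers(d) and signed(d) THEN blue(d)]; rule 8 [IF signed(d) and ready(d) THEN swims(d)]. New: wooden(d), red(d), blue(d), swims(d).
Round 2: rule 5 [IF blue(d) and red(d) and wooden(d) THEN visible(d)]. New: visible(d).
Round 3: rule 1 [IF visible(d) and swims(d) and ready(d) THEN flies(d)]. New: flies(d).
Closure: {approved(d), bird(d), blue(d), flies(d), green(d), has_feathers(d), hot(d), metal(d), penguin(d), ready(d), red(d), signed(d), swims(d), visible(d), wooden(d)} — 15 facts.

15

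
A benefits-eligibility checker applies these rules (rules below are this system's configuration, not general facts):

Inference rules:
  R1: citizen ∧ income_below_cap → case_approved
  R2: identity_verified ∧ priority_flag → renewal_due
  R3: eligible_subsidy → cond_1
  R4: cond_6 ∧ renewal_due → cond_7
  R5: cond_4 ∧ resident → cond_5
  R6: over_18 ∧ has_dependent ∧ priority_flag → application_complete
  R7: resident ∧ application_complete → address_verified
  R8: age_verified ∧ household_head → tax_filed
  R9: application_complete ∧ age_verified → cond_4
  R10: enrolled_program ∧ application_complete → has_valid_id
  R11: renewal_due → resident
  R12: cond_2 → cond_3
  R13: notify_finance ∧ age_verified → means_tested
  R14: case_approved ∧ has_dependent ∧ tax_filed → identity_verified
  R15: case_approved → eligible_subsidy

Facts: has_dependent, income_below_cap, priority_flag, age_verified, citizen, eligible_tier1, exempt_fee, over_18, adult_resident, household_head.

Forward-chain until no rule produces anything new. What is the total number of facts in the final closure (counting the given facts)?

21

Round 1 — R1, R6, R8, derive case_approved, application_complete, tax_filed.
Round 2 — R9, R14, R15, derive cond_4, identity_verified, eligible_subsidy.
Round 3 — R2, R3, derive renewal_due, cond_1.
Round 4 — R11, derive resident.
Round 5 — R5, R7, derive cond_5, address_verified.
Closure: {address_verified, adult_resident, age_verified, application_complete, case_approved, citizen, cond_1, cond_4, cond_5, eligible_subsidy, eligible_tier1, exempt_fee, has_dependent, household_head, identity_verified, income_below_cap, over_18, priority_flag, renewal_due, resident, tax_filed} — 21 facts.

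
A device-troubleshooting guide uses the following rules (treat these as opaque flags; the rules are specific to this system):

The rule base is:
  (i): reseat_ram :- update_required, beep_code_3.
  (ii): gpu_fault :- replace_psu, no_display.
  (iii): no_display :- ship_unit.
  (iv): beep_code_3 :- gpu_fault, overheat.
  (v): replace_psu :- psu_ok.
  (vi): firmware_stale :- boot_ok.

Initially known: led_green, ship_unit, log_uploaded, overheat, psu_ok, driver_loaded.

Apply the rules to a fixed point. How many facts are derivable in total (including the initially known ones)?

Round 1 — (iii), (v), derive no_display, replace_psu.
Round 2 — (ii), derive gpu_fault.
Round 3 — (iv), derive beep_code_3.
Closure: {beep_code_3, driver_loaded, gpu_fault, led_green, log_uploaded, no_display, overheat, psu_ok, replace_psu, ship_unit} — 10 facts.

10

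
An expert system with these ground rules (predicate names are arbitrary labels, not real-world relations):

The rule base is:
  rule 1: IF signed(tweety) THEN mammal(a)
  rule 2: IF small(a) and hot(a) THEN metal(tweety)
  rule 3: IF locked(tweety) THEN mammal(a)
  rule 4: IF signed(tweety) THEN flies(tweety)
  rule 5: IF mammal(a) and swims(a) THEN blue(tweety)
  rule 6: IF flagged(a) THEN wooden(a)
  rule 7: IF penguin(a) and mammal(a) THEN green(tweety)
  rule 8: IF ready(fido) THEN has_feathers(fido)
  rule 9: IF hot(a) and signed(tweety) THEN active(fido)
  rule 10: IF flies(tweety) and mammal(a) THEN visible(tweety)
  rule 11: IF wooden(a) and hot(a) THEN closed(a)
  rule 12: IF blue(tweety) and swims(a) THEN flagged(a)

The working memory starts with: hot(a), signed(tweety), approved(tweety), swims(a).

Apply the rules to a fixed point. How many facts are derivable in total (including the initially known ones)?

[1] rule 1 [IF signed(tweety) THEN mammal(a)]; rule 4 [IF signed(tweety) THEN flies(tweety)]; rule 9 [IF hot(a) and signed(tweety) THEN active(fido)]. ⇒ new: mammal(a), flies(tweety), active(fido).
[2] rule 5 [IF mammal(a) and swims(a) THEN blue(tweety)]; rule 10 [IF flies(tweety) and mammal(a) THEN visible(tweety)]. ⇒ new: blue(tweety), visible(tweety).
[3] rule 12 [IF blue(tweety) and swims(a) THEN flagged(a)]. ⇒ new: flagged(a).
[4] rule 6 [IF flagged(a) THEN wooden(a)]. ⇒ new: wooden(a).
[5] rule 11 [IF wooden(a) and hot(a) THEN closed(a)]. ⇒ new: closed(a).
Closure: {active(fido), approved(tweety), blue(tweety), closed(a), flagged(a), flies(tweety), hot(a), mammal(a), signed(tweety), swims(a), visible(tweety), wooden(a)} — 12 facts.

12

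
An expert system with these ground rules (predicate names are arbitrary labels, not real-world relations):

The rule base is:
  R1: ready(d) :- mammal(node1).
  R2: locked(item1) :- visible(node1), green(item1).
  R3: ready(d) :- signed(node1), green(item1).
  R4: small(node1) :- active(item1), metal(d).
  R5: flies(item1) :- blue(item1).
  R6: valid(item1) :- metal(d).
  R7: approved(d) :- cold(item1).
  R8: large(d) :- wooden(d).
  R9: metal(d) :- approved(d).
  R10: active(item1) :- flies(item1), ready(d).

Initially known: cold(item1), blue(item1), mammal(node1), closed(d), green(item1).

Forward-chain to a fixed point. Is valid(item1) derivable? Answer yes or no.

Round 1: R1 [ready(d) :- mammal(node1).]; R5 [flies(item1) :- blue(item1).]; R7 [approved(d) :- cold(item1).]. Adds ready(d), flies(item1), approved(d).
Round 2: R9 [metal(d) :- approved(d).]; R10 [active(item1) :- flies(item1), ready(d).]. Adds metal(d), active(item1).
Round 3: R4 [small(node1) :- active(item1), metal(d).]; R6 [valid(item1) :- metal(d).]. Adds small(node1), valid(item1).
valid(item1) appears in round 3, so it is derivable.

yes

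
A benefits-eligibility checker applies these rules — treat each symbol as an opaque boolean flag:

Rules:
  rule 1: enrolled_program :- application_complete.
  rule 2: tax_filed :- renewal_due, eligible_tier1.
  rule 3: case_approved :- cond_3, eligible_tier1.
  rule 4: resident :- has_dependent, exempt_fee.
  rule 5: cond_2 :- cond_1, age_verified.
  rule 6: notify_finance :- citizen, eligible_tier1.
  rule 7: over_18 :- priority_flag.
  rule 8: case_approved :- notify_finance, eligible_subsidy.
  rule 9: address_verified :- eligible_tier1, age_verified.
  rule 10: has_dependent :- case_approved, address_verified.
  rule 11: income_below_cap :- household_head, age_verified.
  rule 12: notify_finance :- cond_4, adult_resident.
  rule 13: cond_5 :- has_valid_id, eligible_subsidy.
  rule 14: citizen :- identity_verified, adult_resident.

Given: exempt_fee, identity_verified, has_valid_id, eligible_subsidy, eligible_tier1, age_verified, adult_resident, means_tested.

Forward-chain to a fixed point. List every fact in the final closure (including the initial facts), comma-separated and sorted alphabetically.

Round 1: rule 9 [address_verified :- eligible_tier1, age_verified.]; rule 13 [cond_5 :- has_valid_id, eligible_subsidy.]; rule 14 [citizen :- identity_verified, adult_resident.]. Adds address_verified, cond_5, citizen.
Round 2: rule 6 [notify_finance :- citizen, eligible_tier1.]. Adds notify_finance.
Round 3: rule 8 [case_approved :- notify_finance, eligible_subsidy.]. Adds case_approved.
Round 4: rule 10 [has_dependent :- case_approved, address_verified.]. Adds has_dependent.
Round 5: rule 4 [resident :- has_dependent, exempt_fee.]. Adds resident.

address_verified, adult_resident, age_verified, case_approved, citizen, cond_5, eligible_subsidy, eligible_tier1, exempt_fee, has_dependent, has_valid_id, identity_verified, means_tested, notify_finance, resident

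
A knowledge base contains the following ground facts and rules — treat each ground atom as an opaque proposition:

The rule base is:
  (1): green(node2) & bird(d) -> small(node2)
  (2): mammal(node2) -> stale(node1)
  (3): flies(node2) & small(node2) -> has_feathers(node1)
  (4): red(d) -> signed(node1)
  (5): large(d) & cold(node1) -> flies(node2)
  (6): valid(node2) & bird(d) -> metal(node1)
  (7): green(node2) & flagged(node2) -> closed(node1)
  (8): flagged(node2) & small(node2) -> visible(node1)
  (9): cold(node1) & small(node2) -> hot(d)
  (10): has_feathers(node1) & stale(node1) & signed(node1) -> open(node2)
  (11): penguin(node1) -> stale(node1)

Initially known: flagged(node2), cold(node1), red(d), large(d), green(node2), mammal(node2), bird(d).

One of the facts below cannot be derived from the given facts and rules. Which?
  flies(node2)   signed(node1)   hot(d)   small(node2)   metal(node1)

[1] (1) [green(node2) & bird(d) -> small(node2)]; (2) [mammal(node2) -> stale(node1)]; (4) [red(d) -> signed(node1)]; (5) [large(d) & cold(node1) -> flies(node2)]; (7) [green(node2) & flagged(node2) -> closed(node1)]. ⇒ new: small(node2), stale(node1), signed(node1), flies(node2), closed(node1).
[2] (3) [flies(node2) & small(node2) -> has_feathers(node1)]; (8) [flagged(node2) & small(node2) -> visible(node1)]; (9) [cold(node1) & small(node2) -> hot(d)]. ⇒ new: has_feathers(node1), visible(node1), hot(d).
[3] (10) [has_feathers(node1) & stale(node1) & signed(node1) -> open(node2)]. ⇒ new: open(node2).
Derived: small(node2) (round 1), hot(d) (round 2), flies(node2) (round 1), signed(node1) (round 1). metal(node1) never appears in any round.

metal(node1)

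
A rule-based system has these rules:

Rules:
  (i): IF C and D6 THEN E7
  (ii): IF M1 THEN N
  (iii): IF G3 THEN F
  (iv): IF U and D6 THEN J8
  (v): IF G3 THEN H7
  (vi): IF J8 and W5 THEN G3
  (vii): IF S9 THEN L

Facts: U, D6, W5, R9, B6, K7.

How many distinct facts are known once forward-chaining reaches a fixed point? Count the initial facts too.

Round 1 fires (iv), giving J8.
Round 2 fires (vi), giving G3.
Round 3 fires (iii), (v), giving F, H7.
Closure: {B6, D6, F, G3, H7, J8, K7, R9, U, W5} — 10 facts.

10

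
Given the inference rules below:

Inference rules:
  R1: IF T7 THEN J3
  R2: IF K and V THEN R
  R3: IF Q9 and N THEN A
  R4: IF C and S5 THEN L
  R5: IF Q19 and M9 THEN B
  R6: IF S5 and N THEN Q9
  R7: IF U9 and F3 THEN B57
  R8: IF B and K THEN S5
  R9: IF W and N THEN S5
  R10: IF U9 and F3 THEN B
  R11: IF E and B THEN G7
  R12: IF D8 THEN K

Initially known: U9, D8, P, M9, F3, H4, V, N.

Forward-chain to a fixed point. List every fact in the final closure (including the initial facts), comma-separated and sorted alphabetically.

Round 1: R7 [IF U9 and F3 THEN B57]; R10 [IF U9 and F3 THEN B]; R12 [IF D8 THEN K]. Adds B57, B, K.
Round 2: R2 [IF K and V THEN R]; R8 [IF B and K THEN S5]. Adds R, S5.
Round 3: R6 [IF S5 and N THEN Q9]. Adds Q9.
Round 4: R3 [IF Q9 and N THEN A]. Adds A.

A, B, B57, D8, F3, H4, K, M9, N, P, Q9, R, S5, U9, V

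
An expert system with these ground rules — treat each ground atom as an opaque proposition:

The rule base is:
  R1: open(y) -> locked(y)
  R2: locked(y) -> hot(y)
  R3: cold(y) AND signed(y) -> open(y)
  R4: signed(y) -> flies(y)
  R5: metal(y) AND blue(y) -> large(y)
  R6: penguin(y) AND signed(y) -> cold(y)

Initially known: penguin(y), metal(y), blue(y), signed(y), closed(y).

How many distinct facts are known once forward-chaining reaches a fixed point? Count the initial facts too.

[1] R4 [signed(y) -> flies(y)]; R5 [metal(y) AND blue(y) -> large(y)]; R6 [penguin(y) AND signed(y) -> cold(y)]. ⇒ new: flies(y), large(y), cold(y).
[2] R3 [cold(y) AND signed(y) -> open(y)]. ⇒ new: open(y).
[3] R1 [open(y) -> locked(y)]. ⇒ new: locked(y).
[4] R2 [locked(y) -> hot(y)]. ⇒ new: hot(y).
Closure: {blue(y), closed(y), cold(y), flies(y), hot(y), large(y), locked(y), metal(y), open(y), penguin(y), signed(y)} — 11 facts.

11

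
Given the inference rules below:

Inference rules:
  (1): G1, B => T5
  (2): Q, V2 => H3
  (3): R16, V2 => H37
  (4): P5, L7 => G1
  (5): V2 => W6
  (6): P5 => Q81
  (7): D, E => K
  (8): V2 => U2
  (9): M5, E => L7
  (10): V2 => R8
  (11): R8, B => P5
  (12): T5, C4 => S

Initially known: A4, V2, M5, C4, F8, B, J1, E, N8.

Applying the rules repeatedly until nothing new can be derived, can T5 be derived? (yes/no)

Round 1: (5) [V2 => W6]; (8) [V2 => U2]; (9) [M5, E => L7]; (10) [V2 => R8]. New: W6, U2, L7, R8.
Round 2: (11) [R8, B => P5]. New: P5.
Round 3: (4) [P5, L7 => G1]; (6) [P5 => Q81]. New: G1, Q81.
Round 4: (1) [G1, B => T5]. New: T5.
Round 5: (12) [T5, C4 => S]. New: S.
T5 appears in round 4, so it is derivable.

yes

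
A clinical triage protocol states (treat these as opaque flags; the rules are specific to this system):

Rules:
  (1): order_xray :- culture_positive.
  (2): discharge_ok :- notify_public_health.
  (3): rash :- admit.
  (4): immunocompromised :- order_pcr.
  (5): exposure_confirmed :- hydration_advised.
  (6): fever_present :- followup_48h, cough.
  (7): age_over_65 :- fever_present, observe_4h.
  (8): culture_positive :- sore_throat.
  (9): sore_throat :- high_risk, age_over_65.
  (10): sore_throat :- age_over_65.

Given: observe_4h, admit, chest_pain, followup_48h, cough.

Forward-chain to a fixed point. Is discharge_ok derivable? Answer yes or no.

no

Round 1: (3) [rash :- admit.]; (6) [fever_present :- followup_48h, cough.]. Adds rash, fever_present.
Round 2: (7) [age_over_65 :- fever_present, observe_4h.]. Adds age_over_65.
Round 3: (10) [sore_throat :- age_over_65.]. Adds sore_throat.
Round 4: (8) [culture_positive :- sore_throat.]. Adds culture_positive.
Round 5: (1) [order_xray :- culture_positive.]. Adds order_xray.
Fixed point reached. discharge_ok is concluded only by (2); (2) needs notify_public_health (never derived).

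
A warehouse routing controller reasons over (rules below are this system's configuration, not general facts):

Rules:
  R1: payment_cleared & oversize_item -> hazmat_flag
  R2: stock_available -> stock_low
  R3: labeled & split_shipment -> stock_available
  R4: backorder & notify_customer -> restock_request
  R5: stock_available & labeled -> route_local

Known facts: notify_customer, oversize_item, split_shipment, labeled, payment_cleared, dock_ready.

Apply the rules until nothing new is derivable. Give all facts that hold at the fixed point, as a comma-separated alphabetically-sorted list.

[1] R1 [payment_cleared & oversize_item -> hazmat_flag]; R3 [labeled & split_shipment -> stock_available]. ⇒ new: hazmat_flag, stock_available.
[2] R2 [stock_available -> stock_low]; R5 [stock_available & labeled -> route_local]. ⇒ new: stock_low, route_local.

dock_ready, hazmat_flag, labeled, notify_customer, oversize_item, payment_cleared, route_local, split_shipment, stock_available, stock_low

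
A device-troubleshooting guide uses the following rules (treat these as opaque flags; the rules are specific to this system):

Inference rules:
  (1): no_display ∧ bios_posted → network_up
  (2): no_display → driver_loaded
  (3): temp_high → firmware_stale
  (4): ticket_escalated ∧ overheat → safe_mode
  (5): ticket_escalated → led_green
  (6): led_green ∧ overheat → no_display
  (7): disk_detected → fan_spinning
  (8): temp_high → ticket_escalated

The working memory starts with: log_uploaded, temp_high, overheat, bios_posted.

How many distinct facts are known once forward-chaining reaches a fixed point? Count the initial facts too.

Round 1: (3) [temp_high → firmware_stale]; (8) [temp_high → ticket_escalated]. Adds firmware_stale, ticket_escalated.
Round 2: (4) [ticket_escalated ∧ overheat → safe_mode]; (5) [ticket_escalated → led_green]. Adds safe_mode, led_green.
Round 3: (6) [led_green ∧ overheat → no_display]. Adds no_display.
Round 4: (1) [no_display ∧ bios_posted → network_up]; (2) [no_display → driver_loaded]. Adds network_up, driver_loaded.
Closure: {bios_posted, driver_loaded, firmware_stale, led_green, log_uploaded, network_up, no_display, overheat, safe_mode, temp_high, ticket_escalated} — 11 facts.

11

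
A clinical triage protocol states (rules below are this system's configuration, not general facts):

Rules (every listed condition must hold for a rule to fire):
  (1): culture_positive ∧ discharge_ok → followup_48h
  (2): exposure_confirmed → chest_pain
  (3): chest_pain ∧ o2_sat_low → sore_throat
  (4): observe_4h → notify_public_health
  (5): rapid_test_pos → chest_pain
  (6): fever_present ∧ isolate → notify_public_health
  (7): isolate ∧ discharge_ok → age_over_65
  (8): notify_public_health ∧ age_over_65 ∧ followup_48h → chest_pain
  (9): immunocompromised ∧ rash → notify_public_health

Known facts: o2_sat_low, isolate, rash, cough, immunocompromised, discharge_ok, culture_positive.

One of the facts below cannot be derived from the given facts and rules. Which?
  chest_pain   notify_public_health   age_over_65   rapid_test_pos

rapid_test_pos

Round 1 fires (1), (7), (9), giving followup_48h, age_over_65, notify_public_health.
Round 2 fires (8), giving chest_pain.
Round 3 fires (3), giving sore_throat.
Derived: age_over_65 (round 1), chest_pain (round 2), notify_public_health (round 1). rapid_test_pos never appears in any round.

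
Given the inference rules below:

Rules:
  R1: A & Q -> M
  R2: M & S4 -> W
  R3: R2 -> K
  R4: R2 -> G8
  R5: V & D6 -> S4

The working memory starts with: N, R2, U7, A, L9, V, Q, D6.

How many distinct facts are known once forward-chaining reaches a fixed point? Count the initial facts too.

Round 1 — R1, R3, R4, R5, derive M, K, G8, S4.
Round 2 — R2, derive W.
Closure: {A, D6, G8, K, L9, M, N, Q, R2, S4, U7, V, W} — 13 facts.

13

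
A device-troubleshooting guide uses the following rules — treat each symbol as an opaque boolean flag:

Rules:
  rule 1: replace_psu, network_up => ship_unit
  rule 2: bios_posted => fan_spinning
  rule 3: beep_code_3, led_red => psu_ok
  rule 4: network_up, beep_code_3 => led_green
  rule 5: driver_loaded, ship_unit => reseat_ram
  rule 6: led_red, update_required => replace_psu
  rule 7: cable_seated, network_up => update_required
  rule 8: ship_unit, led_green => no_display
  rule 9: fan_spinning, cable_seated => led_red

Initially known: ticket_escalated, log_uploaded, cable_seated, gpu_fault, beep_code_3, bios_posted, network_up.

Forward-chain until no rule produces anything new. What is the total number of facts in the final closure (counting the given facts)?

Round 1 — rule 2, rule 4, rule 7, derive fan_spinning, led_green, update_required.
Round 2 — rule 9, derive led_red.
Round 3 — rule 3, rule 6, derive psu_ok, replace_psu.
Round 4 — rule 1, derive ship_unit.
Round 5 — rule 8, derive no_display.
Closure: {beep_code_3, bios_posted, cable_seated, fan_spinning, gpu_fault, led_green, led_red, log_uploaded, network_up, no_display, psu_ok, replace_psu, ship_unit, ticket_escalated, update_required} — 15 facts.

15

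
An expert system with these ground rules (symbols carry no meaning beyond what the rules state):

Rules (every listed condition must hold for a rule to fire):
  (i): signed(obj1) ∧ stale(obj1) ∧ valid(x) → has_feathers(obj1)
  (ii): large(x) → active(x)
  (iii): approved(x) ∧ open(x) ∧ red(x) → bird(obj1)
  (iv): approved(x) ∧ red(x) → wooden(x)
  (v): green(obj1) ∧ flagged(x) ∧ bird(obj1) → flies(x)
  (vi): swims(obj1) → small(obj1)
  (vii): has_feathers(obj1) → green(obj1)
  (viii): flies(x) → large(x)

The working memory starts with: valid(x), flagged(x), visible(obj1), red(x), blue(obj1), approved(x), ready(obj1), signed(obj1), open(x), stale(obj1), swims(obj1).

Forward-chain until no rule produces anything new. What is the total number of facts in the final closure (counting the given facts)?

19

Round 1: (i) [signed(obj1) ∧ stale(obj1) ∧ valid(x) → has_feathers(obj1)]; (iii) [approved(x) ∧ open(x) ∧ red(x) → bird(obj1)]; (iv) [approved(x) ∧ red(x) → wooden(x)]; (vi) [swims(obj1) → small(obj1)]. New: has_feathers(obj1), bird(obj1), wooden(x), small(obj1).
Round 2: (vii) [has_feathers(obj1) → green(obj1)]. New: green(obj1).
Round 3: (v) [green(obj1) ∧ flagged(x) ∧ bird(obj1) → flies(x)]. New: flies(x).
Round 4: (viii) [flies(x) → large(x)]. New: large(x).
Round 5: (ii) [large(x) → active(x)]. New: active(x).
Closure: {active(x), approved(x), bird(obj1), blue(obj1), flagged(x), flies(x), green(obj1), has_feathers(obj1), large(x), open(x), ready(obj1), red(x), signed(obj1), small(obj1), stale(obj1), swims(obj1), valid(x), visible(obj1), wooden(x)} — 19 facts.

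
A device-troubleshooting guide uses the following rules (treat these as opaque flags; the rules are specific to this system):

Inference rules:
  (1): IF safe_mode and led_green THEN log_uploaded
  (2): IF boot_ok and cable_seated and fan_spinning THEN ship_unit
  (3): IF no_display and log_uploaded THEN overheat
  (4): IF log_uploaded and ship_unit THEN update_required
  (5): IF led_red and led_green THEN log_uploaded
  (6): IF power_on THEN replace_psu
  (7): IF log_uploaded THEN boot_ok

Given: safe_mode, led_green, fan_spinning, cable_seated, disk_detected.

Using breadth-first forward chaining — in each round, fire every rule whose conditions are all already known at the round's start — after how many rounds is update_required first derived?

4

[1] (1) [IF safe_mode and led_green THEN log_uploaded]. ⇒ new: log_uploaded.
[2] (7) [IF log_uploaded THEN boot_ok]. ⇒ new: boot_ok.
[3] (2) [IF boot_ok and cable_seated and fan_spinning THEN ship_unit]. ⇒ new: ship_unit.
[4] (4) [IF log_uploaded and ship_unit THEN update_required]. ⇒ new: update_required.
update_required first appears in round 4.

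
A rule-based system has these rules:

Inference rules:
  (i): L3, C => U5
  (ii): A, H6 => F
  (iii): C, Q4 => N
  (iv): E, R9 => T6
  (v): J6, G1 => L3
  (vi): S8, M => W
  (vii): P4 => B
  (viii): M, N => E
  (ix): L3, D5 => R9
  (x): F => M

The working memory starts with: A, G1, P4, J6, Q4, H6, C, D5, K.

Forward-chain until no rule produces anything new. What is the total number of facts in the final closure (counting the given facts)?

18

[1] (ii) [A, H6 => F]; (iii) [C, Q4 => N]; (v) [J6, G1 => L3]; (vii) [P4 => B]. ⇒ new: F, N, L3, B.
[2] (i) [L3, C => U5]; (ix) [L3, D5 => R9]; (x) [F => M]. ⇒ new: U5, R9, M.
[3] (viii) [M, N => E]. ⇒ new: E.
[4] (iv) [E, R9 => T6]. ⇒ new: T6.
Closure: {A, B, C, D5, E, F, G1, H6, J6, K, L3, M, N, P4, Q4, R9, T6, U5} — 18 facts.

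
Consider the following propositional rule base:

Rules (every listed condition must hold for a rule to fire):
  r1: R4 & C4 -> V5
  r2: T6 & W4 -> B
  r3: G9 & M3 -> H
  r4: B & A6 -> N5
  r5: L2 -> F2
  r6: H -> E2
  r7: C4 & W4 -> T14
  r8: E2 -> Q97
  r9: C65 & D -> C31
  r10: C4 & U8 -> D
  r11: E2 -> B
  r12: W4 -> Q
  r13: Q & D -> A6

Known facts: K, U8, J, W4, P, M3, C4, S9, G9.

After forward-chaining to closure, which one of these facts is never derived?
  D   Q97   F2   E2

F2

[1] r3 [G9 & M3 -> H]; r7 [C4 & W4 -> T14]; r10 [C4 & U8 -> D]; r12 [W4 -> Q]. ⇒ new: H, T14, D, Q.
[2] r6 [H -> E2]; r13 [Q & D -> A6]. ⇒ new: E2, A6.
[3] r8 [E2 -> Q97]; r11 [E2 -> B]. ⇒ new: Q97, B.
[4] r4 [B & A6 -> N5]. ⇒ new: N5.
Derived: Q97 (round 3), D (round 1), E2 (round 2). F2 never appears in any round.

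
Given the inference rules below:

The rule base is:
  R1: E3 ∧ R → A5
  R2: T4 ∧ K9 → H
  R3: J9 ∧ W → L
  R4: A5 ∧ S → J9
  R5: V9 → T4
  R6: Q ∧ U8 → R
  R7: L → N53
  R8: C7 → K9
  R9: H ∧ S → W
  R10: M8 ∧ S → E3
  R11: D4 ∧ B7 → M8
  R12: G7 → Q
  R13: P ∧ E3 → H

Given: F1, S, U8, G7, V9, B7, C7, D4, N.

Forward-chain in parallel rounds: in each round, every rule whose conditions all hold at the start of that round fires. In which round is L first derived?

Round 1: R5 [V9 → T4]; R8 [C7 → K9]; R11 [D4 ∧ B7 → M8]; R12 [G7 → Q]. Adds T4, K9, M8, Q.
Round 2: R2 [T4 ∧ K9 → H]; R6 [Q ∧ U8 → R]; R10 [M8 ∧ S → E3]. Adds H, R, E3.
Round 3: R1 [E3 ∧ R → A5]; R9 [H ∧ S → W]. Adds A5, W.
Round 4: R4 [A5 ∧ S → J9]. Adds J9.
Round 5: R3 [J9 ∧ W → L]. Adds L.
L first appears in round 5.

5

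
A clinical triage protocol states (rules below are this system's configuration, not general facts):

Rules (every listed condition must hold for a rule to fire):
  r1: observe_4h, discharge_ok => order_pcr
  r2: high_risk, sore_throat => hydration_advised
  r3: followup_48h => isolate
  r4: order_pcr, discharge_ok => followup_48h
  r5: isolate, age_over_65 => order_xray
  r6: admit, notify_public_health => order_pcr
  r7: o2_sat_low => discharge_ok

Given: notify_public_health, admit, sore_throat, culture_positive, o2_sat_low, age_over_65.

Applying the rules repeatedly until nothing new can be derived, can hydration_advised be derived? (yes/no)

Round 1 — r6, r7, derive order_pcr, discharge_ok.
Round 2 — r4, derive followup_48h.
Round 3 — r3, derive isolate.
Round 4 — r5, derive order_xray.
Fixed point reached. hydration_advised is concluded only by r2; r2 needs high_risk (never derived).

no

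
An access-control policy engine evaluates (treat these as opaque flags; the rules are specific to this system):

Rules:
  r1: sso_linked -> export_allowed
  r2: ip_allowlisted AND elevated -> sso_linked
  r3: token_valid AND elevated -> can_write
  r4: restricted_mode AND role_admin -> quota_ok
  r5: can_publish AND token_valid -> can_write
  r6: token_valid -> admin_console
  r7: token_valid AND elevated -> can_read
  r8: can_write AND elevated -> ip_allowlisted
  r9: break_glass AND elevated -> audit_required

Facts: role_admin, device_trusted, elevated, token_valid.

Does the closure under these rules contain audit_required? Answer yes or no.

no

[1] r3 [token_valid AND elevated -> can_write]; r6 [token_valid -> admin_console]; r7 [token_valid AND elevated -> can_read]. ⇒ new: can_write, admin_console, can_read.
[2] r8 [can_write AND elevated -> ip_allowlisted]. ⇒ new: ip_allowlisted.
[3] r2 [ip_allowlisted AND elevated -> sso_linked]. ⇒ new: sso_linked.
[4] r1 [sso_linked -> export_allowed]. ⇒ new: export_allowed.
Fixed point reached. audit_required is concluded only by r9; r9 needs break_glass (never derived).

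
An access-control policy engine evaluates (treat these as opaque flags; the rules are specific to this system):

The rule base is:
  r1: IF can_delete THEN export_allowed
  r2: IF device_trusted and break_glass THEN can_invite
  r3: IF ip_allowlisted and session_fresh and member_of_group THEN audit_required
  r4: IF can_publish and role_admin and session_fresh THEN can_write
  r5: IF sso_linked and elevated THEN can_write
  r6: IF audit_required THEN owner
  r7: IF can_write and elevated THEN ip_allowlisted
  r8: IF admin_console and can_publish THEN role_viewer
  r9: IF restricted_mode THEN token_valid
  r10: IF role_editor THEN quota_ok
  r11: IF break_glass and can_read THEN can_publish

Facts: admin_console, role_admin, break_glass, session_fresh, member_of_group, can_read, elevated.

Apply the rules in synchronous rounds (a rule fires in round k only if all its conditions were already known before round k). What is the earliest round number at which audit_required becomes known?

Round 1: r11 [IF break_glass and can_read THEN can_publish]. New: can_publish.
Round 2: r4 [IF can_publish and role_admin and session_fresh THEN can_write]; r8 [IF admin_console and can_publish THEN role_viewer]. New: can_write, role_viewer.
Round 3: r7 [IF can_write and elevated THEN ip_allowlisted]. New: ip_allowlisted.
Round 4: r3 [IF ip_allowlisted and session_fresh and member_of_group THEN audit_required]. New: audit_required.
audit_required first appears in round 4.

4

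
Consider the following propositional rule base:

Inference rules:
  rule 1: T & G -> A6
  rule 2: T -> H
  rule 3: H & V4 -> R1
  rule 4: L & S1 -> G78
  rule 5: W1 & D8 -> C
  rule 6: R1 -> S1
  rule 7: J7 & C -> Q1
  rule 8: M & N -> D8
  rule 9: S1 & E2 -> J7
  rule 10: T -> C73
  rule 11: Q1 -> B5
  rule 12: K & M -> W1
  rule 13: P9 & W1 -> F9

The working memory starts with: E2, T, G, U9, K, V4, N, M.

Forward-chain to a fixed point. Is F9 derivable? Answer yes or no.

no

Round 1 — rule 1, rule 2, rule 8, rule 10, rule 12, derive A6, H, D8, C73, W1.
Round 2 — rule 3, rule 5, derive R1, C.
Round 3 — rule 6, derive S1.
Round 4 — rule 9, derive J7.
Round 5 — rule 7, derive Q1.
Round 6 — rule 11, derive B5.
Fixed point reached. F9 is concluded only by rule 13; rule 13 needs P9 (never derived).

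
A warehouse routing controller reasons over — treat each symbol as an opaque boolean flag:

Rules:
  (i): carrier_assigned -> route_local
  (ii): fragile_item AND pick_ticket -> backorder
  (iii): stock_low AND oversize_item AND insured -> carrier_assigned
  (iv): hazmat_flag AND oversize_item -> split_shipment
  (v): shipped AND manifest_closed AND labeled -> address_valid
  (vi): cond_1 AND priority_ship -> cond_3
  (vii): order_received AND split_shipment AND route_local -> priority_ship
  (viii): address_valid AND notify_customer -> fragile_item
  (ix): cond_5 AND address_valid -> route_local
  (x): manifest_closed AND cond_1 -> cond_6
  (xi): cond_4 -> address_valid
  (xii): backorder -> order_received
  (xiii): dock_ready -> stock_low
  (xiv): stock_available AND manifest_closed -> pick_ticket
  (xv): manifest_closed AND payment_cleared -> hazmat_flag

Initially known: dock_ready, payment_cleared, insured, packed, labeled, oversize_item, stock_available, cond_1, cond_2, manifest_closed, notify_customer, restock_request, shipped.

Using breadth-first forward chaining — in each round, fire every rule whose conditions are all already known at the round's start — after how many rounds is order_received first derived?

4

Round 1 fires (v), (x), (xiii), (xiv), (xv), giving address_valid, cond_6, stock_low, pick_ticket, hazmat_flag.
Round 2 fires (iii), (iv), (viii), giving carrier_assigned, split_shipment, fragile_item.
Round 3 fires (i), (ii), giving route_local, backorder.
Round 4 fires (xii), giving order_received.
order_received first appears in round 4.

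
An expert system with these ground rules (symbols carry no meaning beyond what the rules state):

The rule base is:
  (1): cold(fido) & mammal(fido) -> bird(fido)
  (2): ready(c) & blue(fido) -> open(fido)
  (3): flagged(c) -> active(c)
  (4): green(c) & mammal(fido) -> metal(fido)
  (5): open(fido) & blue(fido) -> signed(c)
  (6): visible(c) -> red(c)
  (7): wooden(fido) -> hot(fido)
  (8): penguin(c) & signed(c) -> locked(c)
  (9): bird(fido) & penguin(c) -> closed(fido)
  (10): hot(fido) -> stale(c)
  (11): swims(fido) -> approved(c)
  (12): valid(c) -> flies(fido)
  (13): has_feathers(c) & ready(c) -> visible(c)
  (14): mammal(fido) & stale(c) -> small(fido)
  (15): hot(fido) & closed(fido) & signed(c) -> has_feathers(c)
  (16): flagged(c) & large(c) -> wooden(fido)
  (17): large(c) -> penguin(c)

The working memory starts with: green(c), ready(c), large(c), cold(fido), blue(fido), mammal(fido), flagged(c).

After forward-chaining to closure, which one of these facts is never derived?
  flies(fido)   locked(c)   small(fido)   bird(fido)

flies(fido)

Round 1: (1) [cold(fido) & mammal(fido) -> bird(fido)]; (2) [ready(c) & blue(fido) -> open(fido)]; (3) [flagged(c) -> active(c)]; (4) [green(c) & mammal(fido) -> metal(fido)]; (16) [flagged(c) & large(c) -> wooden(fido)]; (17) [large(c) -> penguin(c)]. New: bird(fido), open(fido), active(c), metal(fido), wooden(fido), penguin(c).
Round 2: (5) [open(fido) & blue(fido) -> signed(c)]; (7) [wooden(fido) -> hot(fido)]; (9) [bird(fido) & penguin(c) -> closed(fido)]. New: signed(c), hot(fido), closed(fido).
Round 3: (8) [penguin(c) & signed(c) -> locked(c)]; (10) [hot(fido) -> stale(c)]; (15) [hot(fido) & closed(fido) & signed(c) -> has_feathers(c)]. New: locked(c), stale(c), has_feathers(c).
Round 4: (13) [has_feathers(c) & ready(c) -> visible(c)]; (14) [mammal(fido) & stale(c) -> small(fido)]. New: visible(c), small(fido).
Round 5: (6) [visible(c) -> red(c)]. New: red(c).
Derived: small(fido) (round 4), locked(c) (round 3), bird(fido) (round 1). flies(fido) never appears in any round.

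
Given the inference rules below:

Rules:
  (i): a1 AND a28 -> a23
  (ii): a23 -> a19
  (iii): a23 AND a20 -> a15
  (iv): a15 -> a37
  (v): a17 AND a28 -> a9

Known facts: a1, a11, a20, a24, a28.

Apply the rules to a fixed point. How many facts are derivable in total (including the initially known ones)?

9

Round 1 — (i), derive a23.
Round 2 — (ii), (iii), derive a19, a15.
Round 3 — (iv), derive a37.
Closure: {a1, a11, a15, a19, a20, a23, a24, a28, a37} — 9 facts.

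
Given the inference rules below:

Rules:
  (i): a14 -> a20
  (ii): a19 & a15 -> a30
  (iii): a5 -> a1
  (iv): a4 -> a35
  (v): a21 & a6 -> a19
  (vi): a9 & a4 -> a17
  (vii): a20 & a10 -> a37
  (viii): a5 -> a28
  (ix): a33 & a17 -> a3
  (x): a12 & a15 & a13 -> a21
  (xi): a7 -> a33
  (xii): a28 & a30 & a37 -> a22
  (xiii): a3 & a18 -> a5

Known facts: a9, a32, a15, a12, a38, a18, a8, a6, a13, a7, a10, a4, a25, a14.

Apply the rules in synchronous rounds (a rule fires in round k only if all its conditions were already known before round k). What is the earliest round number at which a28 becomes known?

4

Round 1: (i) [a14 -> a20]; (iv) [a4 -> a35]; (vi) [a9 & a4 -> a17]; (x) [a12 & a15 & a13 -> a21]; (xi) [a7 -> a33]. Adds a20, a35, a17, a21, a33.
Round 2: (v) [a21 & a6 -> a19]; (vii) [a20 & a10 -> a37]; (ix) [a33 & a17 -> a3]. Adds a19, a37, a3.
Round 3: (ii) [a19 & a15 -> a30]; (xiii) [a3 & a18 -> a5]. Adds a30, a5.
Round 4: (iii) [a5 -> a1]; (viii) [a5 -> a28]. Adds a1, a28.
a28 first appears in round 4.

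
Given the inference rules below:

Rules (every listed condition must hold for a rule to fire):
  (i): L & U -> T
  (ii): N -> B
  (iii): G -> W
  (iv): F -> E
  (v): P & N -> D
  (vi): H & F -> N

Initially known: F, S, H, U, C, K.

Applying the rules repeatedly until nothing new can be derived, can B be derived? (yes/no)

Round 1 — (iv), (vi), derive E, N.
Round 2 — (ii), derive B.
B appears in round 2, so it is derivable.

yes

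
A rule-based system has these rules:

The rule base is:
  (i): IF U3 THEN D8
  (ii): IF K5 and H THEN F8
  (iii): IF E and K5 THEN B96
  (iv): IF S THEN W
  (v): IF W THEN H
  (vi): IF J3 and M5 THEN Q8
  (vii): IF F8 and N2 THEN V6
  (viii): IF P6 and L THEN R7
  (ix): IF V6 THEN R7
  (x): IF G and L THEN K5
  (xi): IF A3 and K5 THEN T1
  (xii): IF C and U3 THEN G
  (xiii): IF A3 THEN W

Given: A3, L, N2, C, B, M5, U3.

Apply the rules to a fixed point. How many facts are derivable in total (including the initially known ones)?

16

Round 1: (i) [IF U3 THEN D8]; (xii) [IF C and U3 THEN G]; (xiii) [IF A3 THEN W]. Adds D8, G, W.
Round 2: (v) [IF W THEN H]; (x) [IF G and L THEN K5]. Adds H, K5.
Round 3: (ii) [IF K5 and H THEN F8]; (xi) [IF A3 and K5 THEN T1]. Adds F8, T1.
Round 4: (vii) [IF F8 and N2 THEN V6]. Adds V6.
Round 5: (ix) [IF V6 THEN R7]. Adds R7.
Closure: {A3, B, C, D8, F8, G, H, K5, L, M5, N2, R7, T1, U3, V6, W} — 16 facts.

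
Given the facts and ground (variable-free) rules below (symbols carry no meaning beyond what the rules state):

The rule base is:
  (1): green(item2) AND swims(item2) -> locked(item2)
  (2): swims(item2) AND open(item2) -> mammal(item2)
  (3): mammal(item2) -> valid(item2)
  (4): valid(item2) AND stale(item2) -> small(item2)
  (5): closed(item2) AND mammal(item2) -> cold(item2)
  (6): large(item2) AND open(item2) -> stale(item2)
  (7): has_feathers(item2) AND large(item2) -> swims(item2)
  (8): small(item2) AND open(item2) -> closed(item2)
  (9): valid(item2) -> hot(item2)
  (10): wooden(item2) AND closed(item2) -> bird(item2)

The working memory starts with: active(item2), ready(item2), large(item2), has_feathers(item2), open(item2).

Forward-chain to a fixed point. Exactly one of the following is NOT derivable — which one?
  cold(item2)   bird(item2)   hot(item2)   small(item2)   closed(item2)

Round 1 — (6), (7), derive stale(item2), swims(item2).
Round 2 — (2), derive mammal(item2).
Round 3 — (3), derive valid(item2).
Round 4 — (4), (9), derive small(item2), hot(item2).
Round 5 — (8), derive closed(item2).
Round 6 — (5), derive cold(item2).
Derived: small(item2) (round 4), hot(item2) (round 4), closed(item2) (round 5), cold(item2) (round 6). bird(item2) never appears in any round.

bird(item2)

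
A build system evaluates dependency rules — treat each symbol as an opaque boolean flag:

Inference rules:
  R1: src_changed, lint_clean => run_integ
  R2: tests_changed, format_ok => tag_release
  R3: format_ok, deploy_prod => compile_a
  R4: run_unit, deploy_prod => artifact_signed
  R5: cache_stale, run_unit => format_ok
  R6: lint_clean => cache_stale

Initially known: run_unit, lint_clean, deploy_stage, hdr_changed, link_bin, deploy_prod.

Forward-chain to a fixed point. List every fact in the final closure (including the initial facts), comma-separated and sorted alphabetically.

Round 1: R4 [run_unit, deploy_prod => artifact_signed]; R6 [lint_clean => cache_stale]. New: artifact_signed, cache_stale.
Round 2: R5 [cache_stale, run_unit => format_ok]. New: format_ok.
Round 3: R3 [format_ok, deploy_prod => compile_a]. New: compile_a.

artifact_signed, cache_stale, compile_a, deploy_prod, deploy_stage, format_ok, hdr_changed, link_bin, lint_clean, run_unit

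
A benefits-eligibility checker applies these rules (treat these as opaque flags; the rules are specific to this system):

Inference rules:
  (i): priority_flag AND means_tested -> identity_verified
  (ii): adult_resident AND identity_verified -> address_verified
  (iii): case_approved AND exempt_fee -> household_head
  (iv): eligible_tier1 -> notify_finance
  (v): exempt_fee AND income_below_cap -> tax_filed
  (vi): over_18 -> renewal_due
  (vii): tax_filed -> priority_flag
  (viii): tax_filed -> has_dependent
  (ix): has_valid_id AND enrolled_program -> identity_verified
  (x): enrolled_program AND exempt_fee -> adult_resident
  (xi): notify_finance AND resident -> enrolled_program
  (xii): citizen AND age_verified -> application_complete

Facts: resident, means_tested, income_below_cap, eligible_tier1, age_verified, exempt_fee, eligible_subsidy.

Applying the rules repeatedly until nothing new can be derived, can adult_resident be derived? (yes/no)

yes

Round 1: (iv) [eligible_tier1 -> notify_finance]; (v) [exempt_fee AND income_below_cap -> tax_filed]. Adds notify_finance, tax_filed.
Round 2: (vii) [tax_filed -> priority_flag]; (viii) [tax_filed -> has_dependent]; (xi) [notify_finance AND resident -> enrolled_program]. Adds priority_flag, has_dependent, enrolled_program.
Round 3: (i) [priority_flag AND means_tested -> identity_verified]; (x) [enrolled_program AND exempt_fee -> adult_resident]. Adds identity_verified, adult_resident.
Round 4: (ii) [adult_resident AND identity_verified -> address_verified]. Adds address_verified.
adult_resident appears in round 3, so it is derivable.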